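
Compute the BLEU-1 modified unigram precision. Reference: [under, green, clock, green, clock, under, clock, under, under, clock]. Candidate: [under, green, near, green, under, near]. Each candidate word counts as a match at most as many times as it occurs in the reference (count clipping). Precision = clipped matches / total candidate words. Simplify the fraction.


Reference word counts: {'clock': 4, 'green': 2, 'under': 4}
Checking each candidate word (with clipping):
  'under' -> in reference (ref count 4, used 1/4) -> match (matches: 1)
  'green' -> in reference (ref count 2, used 1/2) -> match (matches: 2)
  'near' -> not in reference -> no match (matches: 2)
  'green' -> in reference (ref count 2, used 2/2) -> match (matches: 3)
  'under' -> in reference (ref count 4, used 2/4) -> match (matches: 4)
  'near' -> not in reference -> no match (matches: 4)
Clipped matches: 4, Candidate length: 6
Precision = 4/6 = 2/3

2/3


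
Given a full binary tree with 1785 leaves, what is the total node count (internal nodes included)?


Leaf nodes (terminals): 1785
Internal nodes = n - 1 = 1785 - 1 = 1784
Total = leaves + internal = 1785 + 1784 = 3569

3569


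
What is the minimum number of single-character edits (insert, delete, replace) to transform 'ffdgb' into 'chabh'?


Building DP table for s1='ffdgb' (len 5) and s2='chabh' (len 5):
       c  h  a  b  h
    0  1  2  3  4  5
  f 1  1  2  3  4  5
  f 2  2  2  3  4  5
  d 3  3  3  3  4  5
  g 4  4  4  4  4  5
  b 5  5  5  5  4  5
Edit distance = dp[5][5] = 5

5


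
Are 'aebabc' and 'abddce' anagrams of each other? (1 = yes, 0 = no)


Sort characters of 'aebabc': 'aabbce'
Sort characters of 'abddce': 'abcdde'
Sorted forms differ -> they are NOT anagrams
Result: 0

0


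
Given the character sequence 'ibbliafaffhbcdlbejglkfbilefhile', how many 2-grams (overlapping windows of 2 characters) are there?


String 'ibbliafaffhbcdlbejglkfbilefhile' has length L = 31.
Number of overlapping n-grams = L - n + 1
Substituting: 31 - 2 + 1 = 30

30


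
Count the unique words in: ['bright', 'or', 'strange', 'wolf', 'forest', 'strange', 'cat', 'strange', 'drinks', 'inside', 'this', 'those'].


Listing all tokens and tracking unique types:
  Token 1: 'bright' -> NEW (unique so far: 1)
  Token 2: 'or' -> NEW (unique so far: 2)
  Token 3: 'strange' -> NEW (unique so far: 3)
  Token 4: 'wolf' -> NEW (unique so far: 4)
  Token 5: 'forest' -> NEW (unique so far: 5)
  Token 6: 'strange' -> duplicate (unique so far: 5)
  Token 7: 'cat' -> NEW (unique so far: 6)
  Token 8: 'strange' -> duplicate (unique so far: 6)
  Token 9: 'drinks' -> NEW (unique so far: 7)
  Token 10: 'inside' -> NEW (unique so far: 8)
  Token 11: 'this' -> NEW (unique so far: 9)
  Token 12: 'those' -> NEW (unique so far: 10)
Unique types: ('bright', 'cat', 'drinks', 'forest', 'inside', 'or', 'strange', 'this', 'those', 'wolf')
Vocabulary size: 10

10


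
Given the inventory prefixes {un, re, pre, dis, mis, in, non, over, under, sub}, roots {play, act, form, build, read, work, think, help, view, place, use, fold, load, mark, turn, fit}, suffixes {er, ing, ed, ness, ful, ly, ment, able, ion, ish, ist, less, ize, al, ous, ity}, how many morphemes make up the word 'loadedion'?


Segmenting 'loadedion' against the inventory:
  'load' -> root (morpheme 1)
  'ed' -> suffix (morpheme 2)
  'ion' -> suffix (morpheme 3)
Total morphemes: 3

3


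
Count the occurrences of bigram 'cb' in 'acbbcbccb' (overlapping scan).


Scanning 'acbbcbccb' for bigram 'cb':
  Position 0: 'ac' -> no
  Position 1: 'cb' -> MATCH
  Position 2: 'bb' -> no
  Position 3: 'bc' -> no
  Position 4: 'cb' -> MATCH
  Position 5: 'bc' -> no
  Position 6: 'cc' -> no
  Position 7: 'cb' -> MATCH
Total matches: 3

3


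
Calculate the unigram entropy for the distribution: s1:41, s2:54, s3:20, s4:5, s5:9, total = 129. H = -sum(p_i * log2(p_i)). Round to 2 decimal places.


Computing entropy H = -sum(p_i * log2(p_i)):
  s1: p = 41/129 = 0.3178, -p*log2(p) = 0.5256
  s2: p = 54/129 = 0.4186, -p*log2(p) = 0.5259
  s3: p = 20/129 = 0.1550, -p*log2(p) = 0.4169
  s4: p = 5/129 = 0.0388, -p*log2(p) = 0.1818
  s5: p = 9/129 = 0.0698, -p*log2(p) = 0.2680
H = sum of terms = 1.9182
Rounded to 2 decimals: 1.92

1.92


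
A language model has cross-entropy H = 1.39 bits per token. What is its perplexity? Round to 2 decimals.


Perplexity formula: PP = 2^H
H = 1.39
PP = 2^1.39
Decompose: 2^1.39 = 2^1 * 2^0.39
2^1 = 2, 2^0.39 ~ 1.3103934
PP ~ 2 * 1.3103934 = 2.6207868
Rounded to 2 decimals: 2.62

2.62


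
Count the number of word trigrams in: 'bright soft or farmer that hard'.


Word trigrams from [6] words:
  Trigram 1: (bright soft or)
  Trigram 2: (soft or farmer)
  Trigram 3: (or farmer that)
  Trigram 4: (farmer that hard)
Total word trigrams: 6 - 2 = 4

4


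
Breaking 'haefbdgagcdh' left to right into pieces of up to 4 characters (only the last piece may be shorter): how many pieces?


'haefbdgagcdh' has 12 characters.
Chunking with max size 4:
  Chunk 1: 'haef' (positions 0-3)
  Chunk 2: 'bdga' (positions 4-7)
  Chunk 3: 'gcdh' (positions 8-11)
Total chunks: ceil(12 / 4) = 3

3


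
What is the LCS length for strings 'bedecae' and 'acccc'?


DP table for LCS of 'bedecae' and 'acccc':
       a  c  c  c  c
    0  0  0  0  0  0
  b 0  0  0  0  0  0
  e 0  0  0  0  0  0
  d 0  0  0  0  0  0
  e 0  0  0  0  0  0
  c 0  0  1  1  1  1
  a 0  1  1  1  1  1
  e 0  1  1  1  1  1
LCS: 'c'
LCS length = 1

1


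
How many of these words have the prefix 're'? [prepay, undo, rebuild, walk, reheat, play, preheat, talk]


Checking each word for prefix 're':
  'prepay' -> no (count: 0)
  'undo' -> no (count: 0)
  'rebuild' -> YES, starts with 're' (count: 1)
  'walk' -> no (count: 1)
  'reheat' -> YES, starts with 're' (count: 2)
  'play' -> no (count: 2)
  'preheat' -> no (count: 2)
  'talk' -> no (count: 2)
Total with prefix 're': 2

2


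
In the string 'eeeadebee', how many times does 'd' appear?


Scanning 'eeeadebee' for 'd':
  Position 4: 'd' -> MATCH (count: 1)
Total occurrences of 'd': 1

1


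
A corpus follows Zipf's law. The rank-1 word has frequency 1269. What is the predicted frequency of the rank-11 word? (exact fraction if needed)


Zipf's law: freq(rank) = f1 / rank
f1 = 1269, rank = 11
freq = 1269 / 11
GCD(1269, 11) = 1
Simplified: 1269/11

1269/11


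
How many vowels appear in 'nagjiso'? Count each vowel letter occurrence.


Scanning each character of 'nagjiso':
  Position 1: 'n' -> consonant (running count: 0)
  Position 2: 'a' -> vowel (running count: 1)
  Position 3: 'g' -> consonant (running count: 1)
  Position 4: 'j' -> consonant (running count: 1)
  Position 5: 'i' -> vowel (running count: 2)
  Position 6: 's' -> consonant (running count: 2)
  Position 7: 'o' -> vowel (running count: 3)
Total vowels: 3

3


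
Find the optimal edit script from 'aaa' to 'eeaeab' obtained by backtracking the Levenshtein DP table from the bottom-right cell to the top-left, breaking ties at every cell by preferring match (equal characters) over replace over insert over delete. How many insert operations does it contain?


Edit distance = 4. Backtracking from cell (3, 6) with preference match > replace > insert > delete,
then listing the resulting alignment 'aaa' -> 'eeaeab' left to right:
  Step 1: insert 'e' [insertion #1]
  Step 2: insert 'e' [insertion #2]
  Step 3: keep 'a'
  Step 4: insert 'e' [insertion #3]
  Step 5: keep 'a'
  Step 6: replace a->b
Total insertions: 3

3


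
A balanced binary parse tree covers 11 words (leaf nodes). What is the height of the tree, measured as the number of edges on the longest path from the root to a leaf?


In a balanced binary tree with n leaves the deepest leaf is ceil(log2(n)) edges below the root.
log2(11) = 3.4594
ceil(3.4594) = 4
height (edges) = 4

4


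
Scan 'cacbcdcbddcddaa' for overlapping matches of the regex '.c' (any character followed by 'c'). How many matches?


Pattern: .c means any character followed by 'c'.
Scanning 'cacbcdcbddcddaa' position-by-position:
  Pos 0: window 'ca' -> no
  Pos 1: window 'ac' -> MATCH
  Pos 2: window 'cb' -> no
  Pos 3: window 'bc' -> MATCH
  Pos 4: window 'cd' -> no
  Pos 5: window 'dc' -> MATCH
  Pos 6: window 'cb' -> no
  Pos 7: window 'bd' -> no
  Pos 8: window 'dd' -> no
  Pos 9: window 'dc' -> MATCH
  Pos 10: window 'cd' -> no
  Pos 11: window 'dd' -> no
  Pos 12: window 'da' -> no
  Pos 13: window 'aa' -> no
  Pos 14: window 'a' -> no
Total matches: 4

4


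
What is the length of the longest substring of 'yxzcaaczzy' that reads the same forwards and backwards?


Scanning 'yxzcaaczzy' for palindromic substrings.
Substring at positions 2-7: 'zcaacz'.
Check: reverse('zcaacz') = 'zcaacz' -> palindrome confirmed.
Neighbouring characters ('x' / 'z') break symmetry, so it cannot extend further.
No longer palindromic substring exists; longest length = 6

6


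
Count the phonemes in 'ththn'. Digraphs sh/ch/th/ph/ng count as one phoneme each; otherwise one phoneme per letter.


Parsing 'ththn' greedily, digraphs first:
  'th' -> digraph (1 consonant phoneme) (phonemes so far: 1)
  'th' -> digraph (1 consonant phoneme) (phonemes so far: 2)
  'n' -> consonant phoneme (phonemes so far: 3)
Total phonemes: 3

3


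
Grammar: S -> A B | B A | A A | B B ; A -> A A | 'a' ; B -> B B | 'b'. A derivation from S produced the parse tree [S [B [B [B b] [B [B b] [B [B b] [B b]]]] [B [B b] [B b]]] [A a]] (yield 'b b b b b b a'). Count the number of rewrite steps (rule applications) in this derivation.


Every bracketed nonterminal node [X ...] in the tree is produced by exactly one rule application.
Reading the tree off as a leftmost derivation:
  Step 1: S  =>  B A   (applied S -> B A)
  Step 2: B A  =>  B B A   (applied B -> B B)
  Step 3: B B A  =>  B B B A   (applied B -> B B)
  Step 4: B B B A  =>  b B B A   (applied B -> b)
  Step 5: b B B A  =>  b B B B A   (applied B -> B B)
  Step 6: b B B B A  =>  b b B B A   (applied B -> b)
  Step 7: b b B B A  =>  b b B B B A   (applied B -> B B)
  Step 8: b b B B B A  =>  b b b B B A   (applied B -> b)
  Step 9: b b b B B A  =>  b b b b B A   (applied B -> b)
  Step 10: b b b b B A  =>  b b b b B B A   (applied B -> B B)
  Step 11: b b b b B B A  =>  b b b b b B A   (applied B -> b)
  Step 12: b b b b b B A  =>  b b b b b b A   (applied B -> b)
  Step 13: b b b b b b A  =>  b b b b b b a   (applied A -> a)
Final yield: b b b b b b a
Total rewrite steps: 13

13


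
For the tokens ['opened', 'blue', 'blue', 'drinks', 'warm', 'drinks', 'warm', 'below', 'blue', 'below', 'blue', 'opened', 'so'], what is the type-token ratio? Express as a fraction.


Tokens: 13
Unique types: ('below', 'blue', 'drinks', 'opened', 'so', 'warm') = 6
TTR = 6/13
Already in lowest terms.

6/13


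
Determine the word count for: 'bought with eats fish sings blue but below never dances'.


Counting words by splitting on spaces:
  Word 1: 'bought'
  Word 2: 'with'
  Word 3: 'eats'
  Word 4: 'fish'
  Word 5: 'sings'
  Word 6: 'blue'
  Word 7: 'but'
  Word 8: 'below'
  Word 9: 'never'
  Word 10: 'dances'
Total words: 10

10


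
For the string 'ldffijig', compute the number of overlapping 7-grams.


String 'ldffijig' has length L = 8.
Number of overlapping n-grams = L - n + 1
Substituting: 8 - 7 + 1 = 2

2


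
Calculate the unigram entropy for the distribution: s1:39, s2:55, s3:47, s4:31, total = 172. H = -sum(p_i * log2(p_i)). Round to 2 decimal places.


Computing entropy H = -sum(p_i * log2(p_i)):
  s1: p = 39/172 = 0.2267, -p*log2(p) = 0.4854
  s2: p = 55/172 = 0.3198, -p*log2(p) = 0.5260
  s3: p = 47/172 = 0.2733, -p*log2(p) = 0.5114
  s4: p = 31/172 = 0.1802, -p*log2(p) = 0.4455
H = sum of terms = 1.9683
Rounded to 2 decimals: 1.97

1.97


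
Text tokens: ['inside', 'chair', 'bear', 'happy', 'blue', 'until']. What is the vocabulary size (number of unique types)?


Listing all tokens and tracking unique types:
  Token 1: 'inside' -> NEW (unique so far: 1)
  Token 2: 'chair' -> NEW (unique so far: 2)
  Token 3: 'bear' -> NEW (unique so far: 3)
  Token 4: 'happy' -> NEW (unique so far: 4)
  Token 5: 'blue' -> NEW (unique so far: 5)
  Token 6: 'until' -> NEW (unique so far: 6)
Unique types: ('bear', 'blue', 'chair', 'happy', 'inside', 'until')
Vocabulary size: 6

6


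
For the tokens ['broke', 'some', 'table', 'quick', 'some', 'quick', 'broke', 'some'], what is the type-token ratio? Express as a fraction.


Tokens: 8
Unique types: ('broke', 'quick', 'some', 'table') = 4
TTR = 4/8
Simplify: divide both by 4 -> 1/2
TTR = 1/2

1/2


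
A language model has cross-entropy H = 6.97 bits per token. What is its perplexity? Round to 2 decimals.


Perplexity formula: PP = 2^H
H = 6.97
PP = 2^6.97
Decompose: 2^6.97 = 2^6 * 2^0.97
2^6 = 64, 2^0.97 ~ 1.9588406
PP ~ 64 * 1.9588406 = 125.3657984
Rounded to 2 decimals: 125.37

125.37


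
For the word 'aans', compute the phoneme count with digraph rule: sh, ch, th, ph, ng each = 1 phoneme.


Parsing 'aans' greedily, digraphs first:
  'a' -> vowel phoneme (phonemes so far: 1)
  'a' -> vowel phoneme (phonemes so far: 2)
  'n' -> consonant phoneme (phonemes so far: 3)
  's' -> consonant phoneme (phonemes so far: 4)
Total phonemes: 4

4


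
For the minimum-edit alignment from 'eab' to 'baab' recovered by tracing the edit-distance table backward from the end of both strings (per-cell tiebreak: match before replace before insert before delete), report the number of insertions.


Edit distance = 2. Backtracking from cell (3, 4) with preference match > replace > insert > delete,
then listing the resulting alignment 'eab' -> 'baab' left to right:
  Step 1: insert 'b' [insertion #1]
  Step 2: replace e->a
  Step 3: keep 'a'
  Step 4: keep 'b'
Total insertions: 1

1


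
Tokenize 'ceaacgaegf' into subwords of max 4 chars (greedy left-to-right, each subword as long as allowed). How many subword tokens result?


'ceaacgaegf' has 10 characters.
Chunking with max size 4:
  Chunk 1: 'ceaa' (positions 0-3)
  Chunk 2: 'cgae' (positions 4-7)
  Chunk 3: 'gf' (positions 8-9)
Total chunks: ceil(10 / 4) = 3

3


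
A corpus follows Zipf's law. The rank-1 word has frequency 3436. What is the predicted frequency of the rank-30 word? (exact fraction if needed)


Zipf's law: freq(rank) = f1 / rank
f1 = 3436, rank = 30
freq = 3436 / 30
GCD(3436, 30) = 2
Simplified: 1718/15

1718/15


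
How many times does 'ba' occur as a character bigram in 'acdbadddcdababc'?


Scanning 'acdbadddcdababc' for bigram 'ba':
  Position 0: 'ac' -> no
  Position 1: 'cd' -> no
  Position 2: 'db' -> no
  Position 3: 'ba' -> MATCH
  Position 4: 'ad' -> no
  Position 5: 'dd' -> no
  Position 6: 'dd' -> no
  Position 7: 'dc' -> no
  Position 8: 'cd' -> no
  Position 9: 'da' -> no
  Position 10: 'ab' -> no
  Position 11: 'ba' -> MATCH
  Position 12: 'ab' -> no
  Position 13: 'bc' -> no
Total matches: 2

2


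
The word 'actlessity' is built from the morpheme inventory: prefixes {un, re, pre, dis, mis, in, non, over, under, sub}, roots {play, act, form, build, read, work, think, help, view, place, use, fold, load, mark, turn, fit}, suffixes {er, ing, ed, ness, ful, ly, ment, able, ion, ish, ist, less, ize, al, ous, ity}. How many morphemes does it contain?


Segmenting 'actlessity' against the inventory:
  'act' -> root (morpheme 1)
  'less' -> suffix (morpheme 2)
  'ity' -> suffix (morpheme 3)
Total morphemes: 3

3


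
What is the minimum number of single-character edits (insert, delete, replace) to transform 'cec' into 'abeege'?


Building DP table for s1='cec' (len 3) and s2='abeege' (len 6):
       a  b  e  e  g  e
    0  1  2  3  4  5  6
  c 1  1  2  3  4  5  6
  e 2  2  2  2  3  4  5
  c 3  3  3  3  3  4  5
Edit distance = dp[3][6] = 5

5


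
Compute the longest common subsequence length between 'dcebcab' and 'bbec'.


DP table for LCS of 'dcebcab' and 'bbec':
       b  b  e  c
    0  0  0  0  0
  d 0  0  0  0  0
  c 0  0  0  0  1
  e 0  0  0  1  1
  b 0  1  1  1  1
  c 0  1  1  1  2
  a 0  1  1  1  2
  b 0  1  2  2  2
LCS: 'ec'
LCS length = 2

2


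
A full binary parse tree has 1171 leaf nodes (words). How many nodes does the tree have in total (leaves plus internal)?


Leaf nodes (terminals): 1171
Internal nodes = n - 1 = 1171 - 1 = 1170
Total = leaves + internal = 1171 + 1170 = 2341

2341


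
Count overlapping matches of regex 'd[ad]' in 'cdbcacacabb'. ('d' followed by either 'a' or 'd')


Pattern: d[ad] means 'd' followed by either 'a' or 'd'.
Scanning 'cdbcacacabb' position-by-position:
  Pos 0: window 'cd' -> no
  Pos 1: window 'db' -> no
  Pos 2: window 'bc' -> no
  Pos 3: window 'ca' -> no
  Pos 4: window 'ac' -> no
  Pos 5: window 'ca' -> no
  Pos 6: window 'ac' -> no
  Pos 7: window 'ca' -> no
  Pos 8: window 'ab' -> no
  Pos 9: window 'bb' -> no
  Pos 10: window 'b' -> no
Total matches: 0

0


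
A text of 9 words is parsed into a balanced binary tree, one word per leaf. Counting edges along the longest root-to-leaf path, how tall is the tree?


In a balanced binary tree with n leaves the deepest leaf is ceil(log2(n)) edges below the root.
log2(9) = 3.1699
ceil(3.1699) = 4
height (edges) = 4

4


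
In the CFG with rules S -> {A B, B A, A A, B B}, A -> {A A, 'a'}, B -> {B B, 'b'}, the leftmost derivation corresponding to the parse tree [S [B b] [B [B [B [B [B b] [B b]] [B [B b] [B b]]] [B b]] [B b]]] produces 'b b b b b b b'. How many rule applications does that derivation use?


Every bracketed nonterminal node [X ...] in the tree is produced by exactly one rule application.
Reading the tree off as a leftmost derivation:
  Step 1: S  =>  B B   (applied S -> B B)
  Step 2: B B  =>  b B   (applied B -> b)
  Step 3: b B  =>  b B B   (applied B -> B B)
  Step 4: b B B  =>  b B B B   (applied B -> B B)
  Step 5: b B B B  =>  b B B B B   (applied B -> B B)
  Step 6: b B B B B  =>  b B B B B B   (applied B -> B B)
  Step 7: b B B B B B  =>  b b B B B B   (applied B -> b)
  Step 8: b b B B B B  =>  b b b B B B   (applied B -> b)
  Step 9: b b b B B B  =>  b b b B B B B   (applied B -> B B)
  Step 10: b b b B B B B  =>  b b b b B B B   (applied B -> b)
  Step 11: b b b b B B B  =>  b b b b b B B   (applied B -> b)
  Step 12: b b b b b B B  =>  b b b b b b B   (applied B -> b)
  Step 13: b b b b b b B  =>  b b b b b b b   (applied B -> b)
Final yield: b b b b b b b
Total rewrite steps: 13

13


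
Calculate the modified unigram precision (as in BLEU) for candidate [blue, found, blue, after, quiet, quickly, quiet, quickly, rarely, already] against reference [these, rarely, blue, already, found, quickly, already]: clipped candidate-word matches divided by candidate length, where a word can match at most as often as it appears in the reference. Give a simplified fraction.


Reference word counts: {'already': 2, 'blue': 1, 'found': 1, 'quickly': 1, 'rarely': 1, 'these': 1}
Checking each candidate word (with clipping):
  'blue' -> in reference (ref count 1, used 1/1) -> match (matches: 1)
  'found' -> in reference (ref count 1, used 1/1) -> match (matches: 2)
  'blue' -> ref count 1 already used up (1/1) -> clipped, no match (matches: 2)
  'after' -> not in reference -> no match (matches: 2)
  'quiet' -> not in reference -> no match (matches: 2)
  'quickly' -> in reference (ref count 1, used 1/1) -> match (matches: 3)
  'quiet' -> not in reference -> no match (matches: 3)
  'quickly' -> ref count 1 already used up (1/1) -> clipped, no match (matches: 3)
  'rarely' -> in reference (ref count 1, used 1/1) -> match (matches: 4)
  'already' -> in reference (ref count 2, used 1/2) -> match (matches: 5)
Clipped matches: 5, Candidate length: 10
Precision = 5/10 = 1/2

1/2


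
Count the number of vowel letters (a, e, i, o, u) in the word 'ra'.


Scanning each character of 'ra':
  Position 1: 'r' -> consonant (running count: 0)
  Position 2: 'a' -> vowel (running count: 1)
Total vowels: 1

1


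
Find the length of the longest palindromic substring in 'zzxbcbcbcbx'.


Scanning 'zzxbcbcbcbx' for palindromic substrings.
Substring at positions 2-10: 'xbcbcbcbx'.
Check: reverse('xbcbcbcbx') = 'xbcbcbcbx' -> palindrome confirmed.
Neighbouring characters ('z' / '-') break symmetry, so it cannot extend further.
No longer palindromic substring exists; longest length = 9

9


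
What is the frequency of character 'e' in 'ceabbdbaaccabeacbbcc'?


Scanning 'ceabbdbaaccabeacbbcc' for 'e':
  Position 1: 'e' -> MATCH (count: 1)
  Position 13: 'e' -> MATCH (count: 2)
Total occurrences of 'e': 2

2


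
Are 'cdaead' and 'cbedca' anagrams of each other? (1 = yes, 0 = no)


Sort characters of 'cdaead': 'aacdde'
Sort characters of 'cbedca': 'abccde'
Sorted forms differ -> they are NOT anagrams
Result: 0

0


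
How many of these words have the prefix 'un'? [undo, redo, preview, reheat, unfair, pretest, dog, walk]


Checking each word for prefix 'un':
  'undo' -> YES, starts with 'un' (count: 1)
  'redo' -> no (count: 1)
  'preview' -> no (count: 1)
  'reheat' -> no (count: 1)
  'unfair' -> YES, starts with 'un' (count: 2)
  'pretest' -> no (count: 2)
  'dog' -> no (count: 2)
  'walk' -> no (count: 2)
Total with prefix 'un': 2

2


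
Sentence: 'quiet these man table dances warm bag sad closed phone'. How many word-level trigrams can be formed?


Word trigrams from [10] words:
  Trigram 1: (quiet these man)
  Trigram 2: (these man table)
  Trigram 3: (man table dances)
  Trigram 4: (table dances warm)
  Trigram 5: (dances warm bag)
  Trigram 6: (warm bag sad)
  Trigram 7: (bag sad closed)
  Trigram 8: (sad closed phone)
Total word trigrams: 10 - 2 = 8

8


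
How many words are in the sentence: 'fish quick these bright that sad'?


Counting words by splitting on spaces:
  Word 1: 'fish'
  Word 2: 'quick'
  Word 3: 'these'
  Word 4: 'bright'
  Word 5: 'that'
  Word 6: 'sad'
Total words: 6

6


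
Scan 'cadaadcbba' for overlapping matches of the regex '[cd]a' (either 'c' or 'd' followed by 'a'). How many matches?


Pattern: [cd]a means either 'c' or 'd' followed by 'a'.
Scanning 'cadaadcbba' position-by-position:
  Pos 0: window 'ca' -> MATCH
  Pos 1: window 'ad' -> no
  Pos 2: window 'da' -> MATCH
  Pos 3: window 'aa' -> no
  Pos 4: window 'ad' -> no
  Pos 5: window 'dc' -> no
  Pos 6: window 'cb' -> no
  Pos 7: window 'bb' -> no
  Pos 8: window 'ba' -> no
  Pos 9: window 'a' -> no
Total matches: 2

2


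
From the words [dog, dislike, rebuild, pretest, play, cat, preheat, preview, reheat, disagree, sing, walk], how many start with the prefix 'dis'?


Checking each word for prefix 'dis':
  'dog' -> no (count: 0)
  'dislike' -> YES, starts with 'dis' (count: 1)
  'rebuild' -> no (count: 1)
  'pretest' -> no (count: 1)
  'play' -> no (count: 1)
  'cat' -> no (count: 1)
  'preheat' -> no (count: 1)
  'preview' -> no (count: 1)
  'reheat' -> no (count: 1)
  'disagree' -> YES, starts with 'dis' (count: 2)
  'sing' -> no (count: 2)
  'walk' -> no (count: 2)
Total with prefix 'dis': 2

2


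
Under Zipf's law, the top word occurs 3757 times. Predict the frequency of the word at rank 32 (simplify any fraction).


Zipf's law: freq(rank) = f1 / rank
f1 = 3757, rank = 32
freq = 3757 / 32
GCD(3757, 32) = 1
Simplified: 3757/32

3757/32


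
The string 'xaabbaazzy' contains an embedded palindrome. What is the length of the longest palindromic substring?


Scanning 'xaabbaazzy' for palindromic substrings.
Substring at positions 1-6: 'aabbaa'.
Check: reverse('aabbaa') = 'aabbaa' -> palindrome confirmed.
Neighbouring characters ('x' / 'z') break symmetry, so it cannot extend further.
No longer palindromic substring exists; longest length = 6

6


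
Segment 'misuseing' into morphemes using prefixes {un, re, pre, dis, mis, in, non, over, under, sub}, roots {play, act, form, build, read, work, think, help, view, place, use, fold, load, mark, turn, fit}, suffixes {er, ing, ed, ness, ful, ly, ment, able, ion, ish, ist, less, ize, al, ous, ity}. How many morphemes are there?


Segmenting 'misuseing' against the inventory:
  'mis' -> prefix (morpheme 1)
  'use' -> root (morpheme 2)
  'ing' -> suffix (morpheme 3)
Total morphemes: 3

3


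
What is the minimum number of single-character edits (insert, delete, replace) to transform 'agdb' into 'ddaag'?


Building DP table for s1='agdb' (len 4) and s2='ddaag' (len 5):
       d  d  a  a  g
    0  1  2  3  4  5
  a 1  1  2  2  3  4
  g 2  2  2  3  3  3
  d 3  2  2  3  4  4
  b 4  3  3  3  4  5
Edit distance = dp[4][5] = 5

5


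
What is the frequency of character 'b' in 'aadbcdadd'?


Scanning 'aadbcdadd' for 'b':
  Position 3: 'b' -> MATCH (count: 1)
Total occurrences of 'b': 1

1


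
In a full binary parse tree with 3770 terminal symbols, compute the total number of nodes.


Leaf nodes (terminals): 3770
Internal nodes = n - 1 = 3770 - 1 = 3769
Total = leaves + internal = 3770 + 3769 = 7539

7539


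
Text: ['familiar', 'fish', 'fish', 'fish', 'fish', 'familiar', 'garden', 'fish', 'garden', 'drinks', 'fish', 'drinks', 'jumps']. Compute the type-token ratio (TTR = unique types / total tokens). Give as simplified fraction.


Tokens: 13
Unique types: ('drinks', 'familiar', 'fish', 'garden', 'jumps') = 5
TTR = 5/13
Already in lowest terms.

5/13


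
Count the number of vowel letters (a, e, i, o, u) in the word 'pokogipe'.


Scanning each character of 'pokogipe':
  Position 1: 'p' -> consonant (running count: 0)
  Position 2: 'o' -> vowel (running count: 1)
  Position 3: 'k' -> consonant (running count: 1)
  Position 4: 'o' -> vowel (running count: 2)
  Position 5: 'g' -> consonant (running count: 2)
  Position 6: 'i' -> vowel (running count: 3)
  Position 7: 'p' -> consonant (running count: 3)
  Position 8: 'e' -> vowel (running count: 4)
Total vowels: 4

4


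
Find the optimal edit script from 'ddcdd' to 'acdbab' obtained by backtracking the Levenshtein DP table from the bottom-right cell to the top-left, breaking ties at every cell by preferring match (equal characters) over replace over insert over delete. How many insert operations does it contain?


Edit distance = 5. Backtracking from cell (5, 6) with preference match > replace > insert > delete,
then listing the resulting alignment 'ddcdd' -> 'acdbab' left to right:
  Step 1: insert 'a' [insertion #1]
  Step 2: replace d->c
  Step 3: keep 'd'
  Step 4: replace c->b
  Step 5: replace d->a
  Step 6: replace d->b
Total insertions: 1

1


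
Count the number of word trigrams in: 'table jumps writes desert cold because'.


Word trigrams from [6] words:
  Trigram 1: (table jumps writes)
  Trigram 2: (jumps writes desert)
  Trigram 3: (writes desert cold)
  Trigram 4: (desert cold because)
Total word trigrams: 6 - 2 = 4

4


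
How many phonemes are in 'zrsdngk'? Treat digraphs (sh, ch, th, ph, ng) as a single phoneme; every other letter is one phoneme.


Parsing 'zrsdngk' greedily, digraphs first:
  'z' -> consonant phoneme (phonemes so far: 1)
  'r' -> consonant phoneme (phonemes so far: 2)
  's' -> consonant phoneme (phonemes so far: 3)
  'd' -> consonant phoneme (phonemes so far: 4)
  'ng' -> digraph (1 consonant phoneme) (phonemes so far: 5)
  'k' -> consonant phoneme (phonemes so far: 6)
Total phonemes: 6

6


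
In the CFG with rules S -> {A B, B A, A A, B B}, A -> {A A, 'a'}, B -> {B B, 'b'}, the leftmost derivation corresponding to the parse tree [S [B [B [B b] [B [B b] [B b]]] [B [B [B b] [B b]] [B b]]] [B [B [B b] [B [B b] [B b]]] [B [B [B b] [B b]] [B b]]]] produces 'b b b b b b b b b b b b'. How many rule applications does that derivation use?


Every bracketed nonterminal node [X ...] in the tree is produced by exactly one rule application.
Reading the tree off as a leftmost derivation:
  Step 1: S  =>  B B   (applied S -> B B)
  Step 2: B B  =>  B B B   (applied B -> B B)
  Step 3: B B B  =>  B B B B   (applied B -> B B)
  Step 4: B B B B  =>  b B B B   (applied B -> b)
  Step 5: b B B B  =>  b B B B B   (applied B -> B B)
  Step 6: b B B B B  =>  b b B B B   (applied B -> b)
  Step 7: b b B B B  =>  b b b B B   (applied B -> b)
  Step 8: b b b B B  =>  b b b B B B   (applied B -> B B)
  Step 9: b b b B B B  =>  b b b B B B B   (applied B -> B B)
  Step 10: b b b B B B B  =>  b b b b B B B   (applied B -> b)
  Step 11: b b b b B B B  =>  b b b b b B B   (applied B -> b)
  Step 12: b b b b b B B  =>  b b b b b b B   (applied B -> b)
  Step 13: b b b b b b B  =>  b b b b b b B B   (applied B -> B B)
  Step 14: b b b b b b B B  =>  b b b b b b B B B   (applied B -> B B)
  Step 15: b b b b b b B B B  =>  b b b b b b b B B   (applied B -> b)
  Step 16: b b b b b b b B B  =>  b b b b b b b B B B   (applied B -> B B)
  Step 17: b b b b b b b B B B  =>  b b b b b b b b B B   (applied B -> b)
  Step 18: b b b b b b b b B B  =>  b b b b b b b b b B   (applied B -> b)
  Step 19: b b b b b b b b b B  =>  b b b b b b b b b B B   (applied B -> B B)
  Step 20: b b b b b b b b b B B  =>  b b b b b b b b b B B B   (applied B -> B B)
  Step 21: b b b b b b b b b B B B  =>  b b b b b b b b b b B B   (applied B -> b)
  Step 22: b b b b b b b b b b B B  =>  b b b b b b b b b b b B   (applied B -> b)
  Step 23: b b b b b b b b b b b B  =>  b b b b b b b b b b b b   (applied B -> b)
Final yield: b b b b b b b b b b b b
Total rewrite steps: 23

23


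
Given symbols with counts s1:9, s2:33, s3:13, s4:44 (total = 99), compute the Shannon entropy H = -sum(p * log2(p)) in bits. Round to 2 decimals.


Computing entropy H = -sum(p_i * log2(p_i)):
  s1: p = 9/99 = 0.0909, -p*log2(p) = 0.3145
  s2: p = 33/99 = 0.3333, -p*log2(p) = 0.5283
  s3: p = 13/99 = 0.1313, -p*log2(p) = 0.3846
  s4: p = 44/99 = 0.4444, -p*log2(p) = 0.5200
H = sum of terms = 1.7474
Rounded to 2 decimals: 1.75

1.75


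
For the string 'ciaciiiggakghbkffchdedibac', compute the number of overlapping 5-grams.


String 'ciaciiiggakghbkffchdedibac' has length L = 26.
Number of overlapping n-grams = L - n + 1
Substituting: 26 - 5 + 1 = 22

22


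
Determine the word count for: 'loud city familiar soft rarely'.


Counting words by splitting on spaces:
  Word 1: 'loud'
  Word 2: 'city'
  Word 3: 'familiar'
  Word 4: 'soft'
  Word 5: 'rarely'
Total words: 5

5


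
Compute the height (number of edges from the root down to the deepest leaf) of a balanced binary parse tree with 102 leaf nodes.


In a balanced binary tree with n leaves the deepest leaf is ceil(log2(n)) edges below the root.
log2(102) = 6.6724
ceil(6.6724) = 7
height (edges) = 7

7


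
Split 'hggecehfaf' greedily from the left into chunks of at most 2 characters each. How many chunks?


'hggecehfaf' has 10 characters.
Chunking with max size 2:
  Chunk 1: 'hg' (positions 0-1)
  Chunk 2: 'ge' (positions 2-3)
  Chunk 3: 'ce' (positions 4-5)
  Chunk 4: 'hf' (positions 6-7)
  Chunk 5: 'af' (positions 8-9)
Total chunks: ceil(10 / 2) = 5

5


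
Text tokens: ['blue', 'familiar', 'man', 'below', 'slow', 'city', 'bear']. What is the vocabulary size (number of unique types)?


Listing all tokens and tracking unique types:
  Token 1: 'blue' -> NEW (unique so far: 1)
  Token 2: 'familiar' -> NEW (unique so far: 2)
  Token 3: 'man' -> NEW (unique so far: 3)
  Token 4: 'below' -> NEW (unique so far: 4)
  Token 5: 'slow' -> NEW (unique so far: 5)
  Token 6: 'city' -> NEW (unique so far: 6)
  Token 7: 'bear' -> NEW (unique so far: 7)
Unique types: ('bear', 'below', 'blue', 'city', 'familiar', 'man', 'slow')
Vocabulary size: 7

7


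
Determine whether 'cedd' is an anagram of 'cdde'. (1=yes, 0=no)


Sort characters of 'cedd': 'cdde'
Sort characters of 'cdde': 'cdde'
Sorted forms match -> they ARE anagrams
Result: 1

1


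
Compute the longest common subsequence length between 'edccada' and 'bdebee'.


DP table for LCS of 'edccada' and 'bdebee':
       b  d  e  b  e  e
    0  0  0  0  0  0  0
  e 0  0  0  1  1  1  1
  d 0  0  1  1  1  1  1
  c 0  0  1  1  1  1  1
  c 0  0  1  1  1  1  1
  a 0  0  1  1  1  1  1
  d 0  0  1  1  1  1  1
  a 0  0  1  1  1  1  1
LCS: 'e'
LCS length = 1

1


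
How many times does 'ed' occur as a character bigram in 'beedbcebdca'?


Scanning 'beedbcebdca' for bigram 'ed':
  Position 0: 'be' -> no
  Position 1: 'ee' -> no
  Position 2: 'ed' -> MATCH
  Position 3: 'db' -> no
  Position 4: 'bc' -> no
  Position 5: 'ce' -> no
  Position 6: 'eb' -> no
  Position 7: 'bd' -> no
  Position 8: 'dc' -> no
  Position 9: 'ca' -> no
Total matches: 1

1


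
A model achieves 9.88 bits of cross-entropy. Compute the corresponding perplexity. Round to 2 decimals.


Perplexity formula: PP = 2^H
H = 9.88
PP = 2^9.88
Decompose: 2^9.88 = 2^9 * 2^0.88
2^9 = 512, 2^0.88 ~ 1.8403753
PP ~ 512 * 1.8403753 = 942.2721536
Rounded to 2 decimals: 942.27

942.27


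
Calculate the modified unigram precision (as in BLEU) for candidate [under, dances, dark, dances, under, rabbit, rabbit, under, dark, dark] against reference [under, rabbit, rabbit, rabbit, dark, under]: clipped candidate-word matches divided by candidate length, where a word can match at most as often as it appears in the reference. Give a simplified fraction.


Reference word counts: {'dark': 1, 'rabbit': 3, 'under': 2}
Checking each candidate word (with clipping):
  'under' -> in reference (ref count 2, used 1/2) -> match (matches: 1)
  'dances' -> not in reference -> no match (matches: 1)
  'dark' -> in reference (ref count 1, used 1/1) -> match (matches: 2)
  'dances' -> not in reference -> no match (matches: 2)
  'under' -> in reference (ref count 2, used 2/2) -> match (matches: 3)
  'rabbit' -> in reference (ref count 3, used 1/3) -> match (matches: 4)
  'rabbit' -> in reference (ref count 3, used 2/3) -> match (matches: 5)
  'under' -> ref count 2 already used up (2/2) -> clipped, no match (matches: 5)
  'dark' -> ref count 1 already used up (1/1) -> clipped, no match (matches: 5)
  'dark' -> ref count 1 already used up (1/1) -> clipped, no match (matches: 5)
Clipped matches: 5, Candidate length: 10
Precision = 5/10 = 1/2

1/2


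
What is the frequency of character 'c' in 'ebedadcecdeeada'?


Scanning 'ebedadcecdeeada' for 'c':
  Position 6: 'c' -> MATCH (count: 1)
  Position 8: 'c' -> MATCH (count: 2)
Total occurrences of 'c': 2

2


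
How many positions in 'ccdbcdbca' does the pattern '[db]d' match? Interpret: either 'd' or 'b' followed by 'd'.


Pattern: [db]d means either 'd' or 'b' followed by 'd'.
Scanning 'ccdbcdbca' position-by-position:
  Pos 0: window 'cc' -> no
  Pos 1: window 'cd' -> no
  Pos 2: window 'db' -> no
  Pos 3: window 'bc' -> no
  Pos 4: window 'cd' -> no
  Pos 5: window 'db' -> no
  Pos 6: window 'bc' -> no
  Pos 7: window 'ca' -> no
  Pos 8: window 'a' -> no
Total matches: 0

0


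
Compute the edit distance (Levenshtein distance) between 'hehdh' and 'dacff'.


Building DP table for s1='hehdh' (len 5) and s2='dacff' (len 5):
       d  a  c  f  f
    0  1  2  3  4  5
  h 1  1  2  3  4  5
  e 2  2  2  3  4  5
  h 3  3  3  3  4  5
  d 4  3  4  4  4  5
  h 5  4  4  5  5  5
Edit distance = dp[5][5] = 5

5


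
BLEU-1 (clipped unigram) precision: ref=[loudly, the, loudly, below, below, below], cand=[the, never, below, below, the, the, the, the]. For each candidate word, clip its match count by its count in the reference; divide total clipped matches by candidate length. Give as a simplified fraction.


Reference word counts: {'below': 3, 'loudly': 2, 'the': 1}
Checking each candidate word (with clipping):
  'the' -> in reference (ref count 1, used 1/1) -> match (matches: 1)
  'never' -> not in reference -> no match (matches: 1)
  'below' -> in reference (ref count 3, used 1/3) -> match (matches: 2)
  'below' -> in reference (ref count 3, used 2/3) -> match (matches: 3)
  'the' -> ref count 1 already used up (1/1) -> clipped, no match (matches: 3)
  'the' -> ref count 1 already used up (1/1) -> clipped, no match (matches: 3)
  'the' -> ref count 1 already used up (1/1) -> clipped, no match (matches: 3)
  'the' -> ref count 1 already used up (1/1) -> clipped, no match (matches: 3)
Clipped matches: 3, Candidate length: 8
Precision = 3/8

3/8


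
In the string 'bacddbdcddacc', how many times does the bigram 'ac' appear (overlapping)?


Scanning 'bacddbdcddacc' for bigram 'ac':
  Position 0: 'ba' -> no
  Position 1: 'ac' -> MATCH
  Position 2: 'cd' -> no
  Position 3: 'dd' -> no
  Position 4: 'db' -> no
  Position 5: 'bd' -> no
  Position 6: 'dc' -> no
  Position 7: 'cd' -> no
  Position 8: 'dd' -> no
  Position 9: 'da' -> no
  Position 10: 'ac' -> MATCH
  Position 11: 'cc' -> no
Total matches: 2

2


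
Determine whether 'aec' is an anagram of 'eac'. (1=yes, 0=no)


Sort characters of 'aec': 'ace'
Sort characters of 'eac': 'ace'
Sorted forms match -> they ARE anagrams
Result: 1

1


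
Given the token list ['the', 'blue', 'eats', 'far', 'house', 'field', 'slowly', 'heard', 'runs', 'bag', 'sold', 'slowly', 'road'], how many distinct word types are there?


Listing all tokens and tracking unique types:
  Token 1: 'the' -> NEW (unique so far: 1)
  Token 2: 'blue' -> NEW (unique so far: 2)
  Token 3: 'eats' -> NEW (unique so far: 3)
  Token 4: 'far' -> NEW (unique so far: 4)
  Token 5: 'house' -> NEW (unique so far: 5)
  Token 6: 'field' -> NEW (unique so far: 6)
  Token 7: 'slowly' -> NEW (unique so far: 7)
  Token 8: 'heard' -> NEW (unique so far: 8)
  Token 9: 'runs' -> NEW (unique so far: 9)
  Token 10: 'bag' -> NEW (unique so far: 10)
  Token 11: 'sold' -> NEW (unique so far: 11)
  Token 12: 'slowly' -> duplicate (unique so far: 11)
  Token 13: 'road' -> NEW (unique so far: 12)
Unique types: ('bag', 'blue', 'eats', 'far', 'field', 'heard', 'house', 'road', 'runs', 'slowly', 'sold', 'the')
Vocabulary size: 12

12


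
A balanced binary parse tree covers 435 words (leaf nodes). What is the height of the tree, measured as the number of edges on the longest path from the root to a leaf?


In a balanced binary tree with n leaves the deepest leaf is ceil(log2(n)) edges below the root.
log2(435) = 8.7649
ceil(8.7649) = 9
height (edges) = 9

9


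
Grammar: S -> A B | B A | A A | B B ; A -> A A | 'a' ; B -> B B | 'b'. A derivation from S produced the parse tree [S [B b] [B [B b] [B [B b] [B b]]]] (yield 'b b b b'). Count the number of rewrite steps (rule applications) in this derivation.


Every bracketed nonterminal node [X ...] in the tree is produced by exactly one rule application.
Reading the tree off as a leftmost derivation:
  Step 1: S  =>  B B   (applied S -> B B)
  Step 2: B B  =>  b B   (applied B -> b)
  Step 3: b B  =>  b B B   (applied B -> B B)
  Step 4: b B B  =>  b b B   (applied B -> b)
  Step 5: b b B  =>  b b B B   (applied B -> B B)
  Step 6: b b B B  =>  b b b B   (applied B -> b)
  Step 7: b b b B  =>  b b b b   (applied B -> b)
Final yield: b b b b
Total rewrite steps: 7

7


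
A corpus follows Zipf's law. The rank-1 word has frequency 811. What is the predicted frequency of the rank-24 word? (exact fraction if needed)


Zipf's law: freq(rank) = f1 / rank
f1 = 811, rank = 24
freq = 811 / 24
GCD(811, 24) = 1
Simplified: 811/24

811/24


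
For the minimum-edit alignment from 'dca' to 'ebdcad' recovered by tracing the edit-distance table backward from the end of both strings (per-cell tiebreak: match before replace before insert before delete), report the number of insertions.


Edit distance = 3. Backtracking from cell (3, 6) with preference match > replace > insert > delete,
then listing the resulting alignment 'dca' -> 'ebdcad' left to right:
  Step 1: insert 'e' [insertion #1]
  Step 2: insert 'b' [insertion #2]
  Step 3: keep 'd'
  Step 4: keep 'c'
  Step 5: keep 'a'
  Step 6: insert 'd' [insertion #3]
Total insertions: 3

3


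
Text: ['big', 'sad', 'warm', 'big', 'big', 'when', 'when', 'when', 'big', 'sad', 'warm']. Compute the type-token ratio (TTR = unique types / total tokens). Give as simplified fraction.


Tokens: 11
Unique types: ('big', 'sad', 'warm', 'when') = 4
TTR = 4/11
Already in lowest terms.

4/11


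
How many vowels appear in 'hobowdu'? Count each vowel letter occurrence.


Scanning each character of 'hobowdu':
  Position 1: 'h' -> consonant (running count: 0)
  Position 2: 'o' -> vowel (running count: 1)
  Position 3: 'b' -> consonant (running count: 1)
  Position 4: 'o' -> vowel (running count: 2)
  Position 5: 'w' -> consonant (running count: 2)
  Position 6: 'd' -> consonant (running count: 2)
  Position 7: 'u' -> vowel (running count: 3)
Total vowels: 3

3
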